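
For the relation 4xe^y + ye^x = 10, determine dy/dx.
Apply d/dx to both sides, remembering that y depends on x. Each occurrence of y therefore brings in a y' = dy/dx via the chain rule.

With F(x, y) equal to the left-hand side minus the right, differentiate F term by term:
  d/dx[4x·e^(y)] = 4x·y'·e^(y) + 4e^(y)
  d/dx[y·e^(x)] = y·e^(x) + y'·e^(x)
  d/dx[-10] = 0
Adding these up, d/dx[F] = 0 becomes
  (y·e^(x) + 4e^(y)) + (4x·e^(y) + e^(x))·y' = 0,
so isolating y',
  dy/dx = -(y·e^(x) + 4e^(y))/(4x·e^(y) + e^(x)) = (-y·e^(x) - 4e^(y))/(4x·e^(y) + e^(x))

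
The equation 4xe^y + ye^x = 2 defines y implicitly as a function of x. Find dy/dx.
Apply d/dx to both sides, remembering that y depends on x. Each occurrence of y therefore brings in a y' = dy/dx via the chain rule.

With F(x, y) equal to the left-hand side minus the right, differentiate F term by term:
  d/dx[4x·e^(y)] = 4x·y'·e^(y) + 4e^(y)
  d/dx[y·e^(x)] = y·e^(x) + y'·e^(x)
  d/dx[-2] = 0
Adding these up, d/dx[F] = 0 becomes
  (y·e^(x) + 4e^(y)) + (4x·e^(y) + e^(x))·y' = 0,
so isolating y',
  dy/dx = -(y·e^(x) + 4e^(y))/(4x·e^(y) + e^(x)) = (-y·e^(x) - 4e^(y))/(4x·e^(y) + e^(x))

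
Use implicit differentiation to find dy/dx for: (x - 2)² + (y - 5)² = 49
Apply d/dx to both sides, remembering that y depends on x. Each occurrence of y therefore brings in a y' = dy/dx via the chain rule.

With F(x, y) equal to the left-hand side minus the right, differentiate F term by term:
  d/dx[(x - 2)^2] = 2x - 4
  d/dx[(y - 5)^2] = 2·y'(y - 5)
  d/dx[-49] = 0
Adding these up, d/dx[F] = 0 becomes
  (2x - 4) + (2y - 10)·y' = 0,
so isolating y',
  dy/dx = -(2x - 4)/(2y - 10) = (2 - x)/(y - 5)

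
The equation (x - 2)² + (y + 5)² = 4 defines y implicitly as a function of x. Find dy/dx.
Apply d/dx to both sides, remembering that y depends on x. Each occurrence of y therefore brings in a y' = dy/dx via the chain rule.

With F(x, y) equal to the left-hand side minus the right, differentiate F term by term:
  d/dx[(x - 2)^2] = 2x - 4
  d/dx[(y + 5)^2] = 2·y'(y + 5)
  d/dx[-4] = 0
Adding these up, d/dx[F] = 0 becomes
  (2x - 4) + (2y + 10)·y' = 0,
so isolating y',
  dy/dx = -(2x - 4)/(2y + 10) = (2 - x)/(y + 5)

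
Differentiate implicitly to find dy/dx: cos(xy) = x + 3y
Differentiate both sides with respect to x, treating y as y(x). By the chain rule, any term containing y contributes a factor of y' = dy/dx when we differentiate it.

Move every term to one side and write the relation as F(x, y) = 0. Term by term,
  d/dx[-x] = -1
  d/dx[-3y] = -3·y'
  d/dx[cos(xy)] = -(x·y' + y)·sin(xy)

The pieces without y' make up ∂F/∂x and the coefficient of y' is ∂F/∂y:
  ∂F/∂x = -y·sin(xy) - 1,
  ∂F/∂y = -x·sin(xy) - 3.

Since d/dx[F] = ∂F/∂x + (∂F/∂y)·y' = 0, solve for y':
  (∂F/∂y)·y' = -∂F/∂x
  dy/dx = -(∂F/∂x)/(∂F/∂y) = -(-y·sin(xy) - 1)/(-x·sin(xy) - 3) = -(y·sin(xy) + 1)/(x·sin(xy) + 3)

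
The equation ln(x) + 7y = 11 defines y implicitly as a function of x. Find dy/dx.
Apply d/dx to both sides, remembering that y depends on x. Each occurrence of y therefore brings in a y' = dy/dx via the chain rule.

With F(x, y) equal to the left-hand side minus the right, differentiate F term by term:
  d/dx[7y] = 7·y'
  d/dx[ln(x)] = 1/x
  d/dx[-11] = 0
Adding these up, d/dx[F] = 0 becomes
  (1/x) + (7)·y' = 0,
so isolating y',
  dy/dx = -(1/x)/(7) = -1/(7x)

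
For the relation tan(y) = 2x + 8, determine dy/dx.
Differentiate both sides with respect to x, treating y as y(x). By the chain rule, any term containing y contributes a factor of y' = dy/dx when we differentiate it.

Move every term to one side and write the relation as F(x, y) = 0. Term by term,
  d/dx[-2x] = -2
  d/dx[tan(y)] = y'(tan(y)^2 + 1)
  d/dx[-8] = 0

The pieces without y' make up ∂F/∂x and the coefficient of y' is ∂F/∂y:
  ∂F/∂x = -2,
  ∂F/∂y = tan(y)^2 + 1.

Since d/dx[F] = ∂F/∂x + (∂F/∂y)·y' = 0, solve for y':
  (∂F/∂y)·y' = -∂F/∂x
  dy/dx = -(∂F/∂x)/(∂F/∂y) = -(-2)/(tan(y)^2 + 1) = 2cos(y)^2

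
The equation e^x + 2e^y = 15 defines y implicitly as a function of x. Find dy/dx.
Apply d/dx to both sides, remembering that y depends on x. Each occurrence of y therefore brings in a y' = dy/dx via the chain rule.

With F(x, y) equal to the left-hand side minus the right, differentiate F term by term:
  d/dx[e^(x)] = e^(x)
  d/dx[2e^(y)] = 2·y'·e^(y)
  d/dx[-15] = 0
Adding these up, d/dx[F] = 0 becomes
  (e^(x)) + (2e^(y))·y' = 0,
so isolating y',
  dy/dx = -(e^(x))/(2e^(y)) = -e^(x - y)/2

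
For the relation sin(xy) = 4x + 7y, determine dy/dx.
Differentiate the relation implicitly: treat y = y(x) and apply the chain rule, so every y-derivative picks up a y' = dy/dx factor.

With everything moved to the left-hand side, differentiate term by term:
  d/dx[-4x] = -4
  d/dx[-7y] = -7·y'
  d/dx[sin(xy)] = (x·y' + y)·cos(xy)

Separating the contributions that come from x directly and those that come through y:
  without y':      y·cos(xy) - 4
  multiplying y':  x·cos(xy) - 7

so (y·cos(xy) - 4) + (x·cos(xy) - 7)·y' = 0, and therefore
  dy/dx = -(y·cos(xy) - 4)/(x·cos(xy) - 7) = (-y·cos(xy) + 4)/(x·cos(xy) - 7)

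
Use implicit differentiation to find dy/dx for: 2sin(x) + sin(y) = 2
Differentiate the relation implicitly: treat y = y(x) and apply the chain rule, so every y-derivative picks up a y' = dy/dx factor.

With everything moved to the left-hand side, differentiate term by term:
  d/dx[2sin(x)] = 2cos(x)
  d/dx[sin(y)] = y'·cos(y)
  d/dx[-2] = 0

Separating the contributions that come from x directly and those that come through y:
  without y':      2cos(x)
  multiplying y':  cos(y)

so (2cos(x)) + (cos(y))·y' = 0, and therefore
  dy/dx = -(2cos(x))/(cos(y)) = -2cos(x)/cos(y)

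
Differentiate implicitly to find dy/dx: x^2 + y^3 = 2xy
Differentiate the relation implicitly: treat y = y(x) and apply the chain rule, so every y-derivative picks up a y' = dy/dx factor.

With everything moved to the left-hand side, differentiate term by term:
  d/dx[x^2] = 2x
  d/dx[-2xy] = -2x·y' - 2y
  d/dx[y^3] = 3y^2·y'

Separating the contributions that come from x directly and those that come through y:
  without y':      2x - 2y
  multiplying y':  -2x + 3y^2

so (2x - 2y) + (-2x + 3y^2)·y' = 0, and therefore
  dy/dx = -(2x - 2y)/(-2x + 3y^2) = 2(x - y)/(2x - 3y^2)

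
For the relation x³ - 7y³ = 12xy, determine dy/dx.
Apply d/dx to both sides, remembering that y depends on x. Each occurrence of y therefore brings in a y' = dy/dx via the chain rule.

With F(x, y) equal to the left-hand side minus the right, differentiate F term by term:
  d/dx[x^3] = 3x^2
  d/dx[-12xy] = -12x·y' - 12y
  d/dx[-7y^3] = -21y^2·y'
Adding these up, d/dx[F] = 0 becomes
  (3x^2 - 12y) + (-12x - 21y^2)·y' = 0,
so isolating y',
  dy/dx = -(3x^2 - 12y)/(-12x - 21y^2) = (x^2 - 4y)/(4x + 7y^2)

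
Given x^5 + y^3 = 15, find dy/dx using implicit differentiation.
Apply d/dx to both sides, remembering that y depends on x. Each occurrence of y therefore brings in a y' = dy/dx via the chain rule.

With F(x, y) equal to the left-hand side minus the right, differentiate F term by term:
  d/dx[x^5] = 5x^4
  d/dx[y^3] = 3y^2·y'
  d/dx[-15] = 0
Adding these up, d/dx[F] = 0 becomes
  (5x^4) + (3y^2)·y' = 0,
so isolating y',
  dy/dx = -(5x^4)/(3y^2) = -5x^4/(3y^2)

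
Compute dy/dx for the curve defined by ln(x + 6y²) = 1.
Apply d/dx to both sides, remembering that y depends on x. Each occurrence of y therefore brings in a y' = dy/dx via the chain rule.

With F(x, y) equal to the left-hand side minus the right, differentiate F term by term:
  d/dx[ln(x + 6y^2)] = (12y·y' + 1)/(x + 6y^2)
  d/dx[-1] = 0
Adding these up, d/dx[F] = 0 becomes
  (1/(x + 6y^2)) + (12y/(x + 6y^2))·y' = 0,
so isolating y',
  dy/dx = -(1/(x + 6y^2))/(12y/(x + 6y^2)) = -1/(12y)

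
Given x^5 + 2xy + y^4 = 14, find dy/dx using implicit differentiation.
Differentiate both sides with respect to x, treating y as y(x). By the chain rule, any term containing y contributes a factor of y' = dy/dx when we differentiate it.

Move every term to one side and write the relation as F(x, y) = 0. Term by term,
  d/dx[x^5] = 5x^4
  d/dx[2xy] = 2x·y' + 2y
  d/dx[y^4] = 4y^3·y'
  d/dx[-14] = 0

The pieces without y' make up ∂F/∂x and the coefficient of y' is ∂F/∂y:
  ∂F/∂x = 5x^4 + 2y,
  ∂F/∂y = 2x + 4y^3.

Since d/dx[F] = ∂F/∂x + (∂F/∂y)·y' = 0, solve for y':
  (∂F/∂y)·y' = -∂F/∂x
  dy/dx = -(∂F/∂x)/(∂F/∂y) = -(5x^4 + 2y)/(2x + 4y^3) = (-5x^4/2 - y)/(x + 2y^3)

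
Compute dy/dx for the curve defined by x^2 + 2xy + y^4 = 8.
Differentiate both sides with respect to x, treating y as y(x). By the chain rule, any term containing y contributes a factor of y' = dy/dx when we differentiate it.

Move every term to one side and write the relation as F(x, y) = 0. Term by term,
  d/dx[x^2] = 2x
  d/dx[2xy] = 2x·y' + 2y
  d/dx[y^4] = 4y^3·y'
  d/dx[-8] = 0

The pieces without y' make up ∂F/∂x and the coefficient of y' is ∂F/∂y:
  ∂F/∂x = 2x + 2y,
  ∂F/∂y = 2x + 4y^3.

Since d/dx[F] = ∂F/∂x + (∂F/∂y)·y' = 0, solve for y':
  (∂F/∂y)·y' = -∂F/∂x
  dy/dx = -(∂F/∂x)/(∂F/∂y) = -(2x + 2y)/(2x + 4y^3) = (-x - y)/(x + 2y^3)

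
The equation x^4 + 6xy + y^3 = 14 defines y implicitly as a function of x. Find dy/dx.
Apply d/dx to both sides, remembering that y depends on x. Each occurrence of y therefore brings in a y' = dy/dx via the chain rule.

With F(x, y) equal to the left-hand side minus the right, differentiate F term by term:
  d/dx[x^4] = 4x^3
  d/dx[6xy] = 6x·y' + 6y
  d/dx[y^3] = 3y^2·y'
  d/dx[-14] = 0
Adding these up, d/dx[F] = 0 becomes
  (4x^3 + 6y) + (6x + 3y^2)·y' = 0,
so isolating y',
  dy/dx = -(4x^3 + 6y)/(6x + 3y^2) = 2(-2x^3 - 3y)/(3(2x + y^2))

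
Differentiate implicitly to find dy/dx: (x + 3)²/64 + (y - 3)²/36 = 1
Differentiate the relation implicitly: treat y = y(x) and apply the chain rule, so every y-derivative picks up a y' = dy/dx factor.

With everything moved to the left-hand side, differentiate term by term:
  d/dx[(x + 3)^2/64] = x/32 + 3/32
  d/dx[(y - 3)^2/36] = y'(y - 3)/18
  d/dx[-1] = 0

Separating the contributions that come from x directly and those that come through y:
  without y':      x/32 + 3/32
  multiplying y':  y/18 - 1/6

so (x/32 + 3/32) + (y/18 - 1/6)·y' = 0, and therefore
  dy/dx = -(x/32 + 3/32)/(y/18 - 1/6)
        = -((x + 3)/32)/((y - 3)/18) = 9(-x - 3)/(16(y - 3))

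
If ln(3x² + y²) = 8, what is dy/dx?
Differentiate the relation implicitly: treat y = y(x) and apply the chain rule, so every y-derivative picks up a y' = dy/dx factor.

With everything moved to the left-hand side, differentiate term by term:
  d/dx[ln(3x^2 + y^2)] = (6x + 2y·y')/(3x^2 + y^2)
  d/dx[-8] = 0

Separating the contributions that come from x directly and those that come through y:
  without y':      6x/(3x^2 + y^2)
  multiplying y':  2y/(3x^2 + y^2)

so (6x/(3x^2 + y^2)) + (2y/(3x^2 + y^2))·y' = 0, and therefore
  dy/dx = -(6x/(3x^2 + y^2))/(2y/(3x^2 + y^2)) = -3x/y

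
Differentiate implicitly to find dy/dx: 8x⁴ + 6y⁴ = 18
Take d/dx of both sides. Since y is implicitly a function of x, the chain rule attaches a y' = dy/dx factor whenever we differentiate through y.

Set F(x, y) = (left side) − (right side), so the curve is F = 0. Differentiating each term of F:
  d/dx[8x^4] = 32x^3
  d/dx[6y^4] = 24y^3·y'
  d/dx[-18] = 0

Collecting, the y'-free part is the partial derivative in x and the y' coefficient is the partial derivative in y:
  ∂F/∂x = 32x^3
  ∂F/∂y = 24y^3

so d/dx[F(x, y(x))] = ∂F/∂x + (∂F/∂y)·y' = 0. Rearranging,
  dy/dx = -(∂F/∂x)/(∂F/∂y) = -(32x^3)/(24y^3) = -4x^3/(3y^3)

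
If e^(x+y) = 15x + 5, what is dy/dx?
Apply d/dx to both sides, remembering that y depends on x. Each occurrence of y therefore brings in a y' = dy/dx via the chain rule.

With F(x, y) equal to the left-hand side minus the right, differentiate F term by term:
  d/dx[-15x] = -15
  d/dx[e^(x + y)] = (y' + 1)·e^(x + y)
  d/dx[-5] = 0
Adding these up, d/dx[F] = 0 becomes
  (e^(x + y) - 15) + (e^(x + y))·y' = 0,
so isolating y',
  dy/dx = -(e^(x + y) - 15)/(e^(x + y)) = 15e^(-x - y) - 1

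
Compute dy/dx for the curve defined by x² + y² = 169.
Take d/dx of both sides. Since y is implicitly a function of x, the chain rule attaches a y' = dy/dx factor whenever we differentiate through y.

Set F(x, y) = (left side) − (right side), so the curve is F = 0. Differentiating each term of F:
  d/dx[x^2] = 2x
  d/dx[y^2] = 2y·y'
  d/dx[-169] = 0

Collecting, the y'-free part is the partial derivative in x and the y' coefficient is the partial derivative in y:
  ∂F/∂x = 2x
  ∂F/∂y = 2y

so d/dx[F(x, y(x))] = ∂F/∂x + (∂F/∂y)·y' = 0. Rearranging,
  dy/dx = -(∂F/∂x)/(∂F/∂y) = -(2x)/(2y) = -x/y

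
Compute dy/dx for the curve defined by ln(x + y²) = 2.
Apply d/dx to both sides, remembering that y depends on x. Each occurrence of y therefore brings in a y' = dy/dx via the chain rule.

With F(x, y) equal to the left-hand side minus the right, differentiate F term by term:
  d/dx[ln(x + y^2)] = (2y·y' + 1)/(x + y^2)
  d/dx[-2] = 0
Adding these up, d/dx[F] = 0 becomes
  (1/(x + y^2)) + (2y/(x + y^2))·y' = 0,
so isolating y',
  dy/dx = -(1/(x + y^2))/(2y/(x + y^2)) = -1/(2y)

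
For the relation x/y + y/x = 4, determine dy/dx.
Take d/dx of both sides. Since y is implicitly a function of x, the chain rule attaches a y' = dy/dx factor whenever we differentiate through y.

Set F(x, y) = (left side) − (right side), so the curve is F = 0. Differentiating each term of F:
  d/dx[x/y] = -x·y'/y^2 + 1/y
  d/dx[y/x] = y'/x - y/x^2
  d/dx[-4] = 0

Collecting, the y'-free part is the partial derivative in x and the y' coefficient is the partial derivative in y:
  ∂F/∂x = 1/y - y/x^2
  ∂F/∂y = -x/y^2 + 1/x

so d/dx[F(x, y(x))] = ∂F/∂x + (∂F/∂y)·y' = 0. Rearranging,
  dy/dx = -(∂F/∂x)/(∂F/∂y) = -(1/y - y/x^2)/(-x/y^2 + 1/x)
        = -((x - y)(x + y)/(x^2y))/(-(x - y)(x + y)/(xy^2)) = y/x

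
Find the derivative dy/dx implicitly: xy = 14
Differentiate both sides with respect to x, treating y as y(x). By the chain rule, any term containing y contributes a factor of y' = dy/dx when we differentiate it.

Move every term to one side and write the relation as F(x, y) = 0. Term by term,
  d/dx[xy] = x·y' + y
  d/dx[-14] = 0

The pieces without y' make up ∂F/∂x and the coefficient of y' is ∂F/∂y:
  ∂F/∂x = y,
  ∂F/∂y = x.

Since d/dx[F] = ∂F/∂x + (∂F/∂y)·y' = 0, solve for y':
  (∂F/∂y)·y' = -∂F/∂x
  dy/dx = -(∂F/∂x)/(∂F/∂y) = -(y)/(x) = -y/x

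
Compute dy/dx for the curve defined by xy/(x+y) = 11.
Differentiate the relation implicitly: treat y = y(x) and apply the chain rule, so every y-derivative picks up a y' = dy/dx factor.

With everything moved to the left-hand side, differentiate term by term:
  d/dx[xy/(x + y)] = xy(-y' - 1)/(x + y)^2 + x·y'/(x + y) + y/(x + y)
  d/dx[-11] = 0

Separating the contributions that come from x directly and those that come through y:
  without y':      -xy/(x + y)^2 + y/(x + y)
  multiplying y':  -xy/(x + y)^2 + x/(x + y)

so (-xy/(x + y)^2 + y/(x + y)) + (-xy/(x + y)^2 + x/(x + y))·y' = 0, and therefore
  dy/dx = -(-xy/(x + y)^2 + y/(x + y))/(-xy/(x + y)^2 + x/(x + y))
        = -(y^2/(x + y)^2)/(x^2/(x + y)^2) = -y^2/x^2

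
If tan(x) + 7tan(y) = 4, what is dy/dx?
Differentiate the relation implicitly: treat y = y(x) and apply the chain rule, so every y-derivative picks up a y' = dy/dx factor.

With everything moved to the left-hand side, differentiate term by term:
  d/dx[tan(x)] = tan(x)^2 + 1
  d/dx[7tan(y)] = 7·y'(tan(y)^2 + 1)
  d/dx[-4] = 0

Separating the contributions that come from x directly and those that come through y:
  without y':      tan(x)^2 + 1
  multiplying y':  7tan(y)^2 + 7

so (tan(x)^2 + 1) + (7tan(y)^2 + 7)·y' = 0, and therefore
  dy/dx = -(tan(x)^2 + 1)/(7tan(y)^2 + 7) = -cos(y)^2/(7cos(x)^2)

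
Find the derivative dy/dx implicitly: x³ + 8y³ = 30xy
Take d/dx of both sides. Since y is implicitly a function of x, the chain rule attaches a y' = dy/dx factor whenever we differentiate through y.

Set F(x, y) = (left side) − (right side), so the curve is F = 0. Differentiating each term of F:
  d/dx[x^3] = 3x^2
  d/dx[-30xy] = -30x·y' - 30y
  d/dx[8y^3] = 24y^2·y'

Collecting, the y'-free part is the partial derivative in x and the y' coefficient is the partial derivative in y:
  ∂F/∂x = 3x^2 - 30y
  ∂F/∂y = -30x + 24y^2

so d/dx[F(x, y(x))] = ∂F/∂x + (∂F/∂y)·y' = 0. Rearranging,
  dy/dx = -(∂F/∂x)/(∂F/∂y) = -(3x^2 - 30y)/(-30x + 24y^2) = (x^2 - 10y)/(2(5x - 4y^2))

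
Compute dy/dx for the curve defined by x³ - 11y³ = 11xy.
Differentiate both sides with respect to x, treating y as y(x). By the chain rule, any term containing y contributes a factor of y' = dy/dx when we differentiate it.

Move every term to one side and write the relation as F(x, y) = 0. Term by term,
  d/dx[x^3] = 3x^2
  d/dx[-11xy] = -11x·y' - 11y
  d/dx[-11y^3] = -33y^2·y'

The pieces without y' make up ∂F/∂x and the coefficient of y' is ∂F/∂y:
  ∂F/∂x = 3x^2 - 11y,
  ∂F/∂y = -11x - 33y^2.

Since d/dx[F] = ∂F/∂x + (∂F/∂y)·y' = 0, solve for y':
  (∂F/∂y)·y' = -∂F/∂x
  dy/dx = -(∂F/∂x)/(∂F/∂y) = -(3x^2 - 11y)/(-11x - 33y^2) = (3x^2/11 - y)/(x + 3y^2)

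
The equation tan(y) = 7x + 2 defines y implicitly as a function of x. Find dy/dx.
Differentiate both sides with respect to x, treating y as y(x). By the chain rule, any term containing y contributes a factor of y' = dy/dx when we differentiate it.

Move every term to one side and write the relation as F(x, y) = 0. Term by term,
  d/dx[-7x] = -7
  d/dx[tan(y)] = y'(tan(y)^2 + 1)
  d/dx[-2] = 0

The pieces without y' make up ∂F/∂x and the coefficient of y' is ∂F/∂y:
  ∂F/∂x = -7,
  ∂F/∂y = tan(y)^2 + 1.

Since d/dx[F] = ∂F/∂x + (∂F/∂y)·y' = 0, solve for y':
  (∂F/∂y)·y' = -∂F/∂x
  dy/dx = -(∂F/∂x)/(∂F/∂y) = -(-7)/(tan(y)^2 + 1) = 7cos(y)^2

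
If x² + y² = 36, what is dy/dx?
Apply d/dx to both sides, remembering that y depends on x. Each occurrence of y therefore brings in a y' = dy/dx via the chain rule.

With F(x, y) equal to the left-hand side minus the right, differentiate F term by term:
  d/dx[x^2] = 2x
  d/dx[y^2] = 2y·y'
  d/dx[-36] = 0
Adding these up, d/dx[F] = 0 becomes
  (2x) + (2y)·y' = 0,
so isolating y',
  dy/dx = -(2x)/(2y) = -x/y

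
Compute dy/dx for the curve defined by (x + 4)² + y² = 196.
Differentiate both sides with respect to x, treating y as y(x). By the chain rule, any term containing y contributes a factor of y' = dy/dx when we differentiate it.

Move every term to one side and write the relation as F(x, y) = 0. Term by term,
  d/dx[y^2] = 2y·y'
  d/dx[(x + 4)^2] = 2x + 8
  d/dx[-196] = 0

The pieces without y' make up ∂F/∂x and the coefficient of y' is ∂F/∂y:
  ∂F/∂x = 2x + 8,
  ∂F/∂y = 2y.

Since d/dx[F] = ∂F/∂x + (∂F/∂y)·y' = 0, solve for y':
  (∂F/∂y)·y' = -∂F/∂x
  dy/dx = -(∂F/∂x)/(∂F/∂y) = -(2x + 8)/(2y) = (-x - 4)/y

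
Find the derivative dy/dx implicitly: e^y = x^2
Apply d/dx to both sides, remembering that y depends on x. Each occurrence of y therefore brings in a y' = dy/dx via the chain rule.

With F(x, y) equal to the left-hand side minus the right, differentiate F term by term:
  d/dx[-x^2] = -2x
  d/dx[e^(y)] = y'·e^(y)
Adding these up, d/dx[F] = 0 becomes
  (-2x) + (e^(y))·y' = 0,
so isolating y',
  dy/dx = -(-2x)/(e^(y)) = 2x·e^(-y)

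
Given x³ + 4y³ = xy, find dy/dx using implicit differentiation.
Differentiate both sides with respect to x, treating y as y(x). By the chain rule, any term containing y contributes a factor of y' = dy/dx when we differentiate it.

Move every term to one side and write the relation as F(x, y) = 0. Term by term,
  d/dx[x^3] = 3x^2
  d/dx[-xy] = -x·y' - y
  d/dx[4y^3] = 12y^2·y'

The pieces without y' make up ∂F/∂x and the coefficient of y' is ∂F/∂y:
  ∂F/∂x = 3x^2 - y,
  ∂F/∂y = -x + 12y^2.

Since d/dx[F] = ∂F/∂x + (∂F/∂y)·y' = 0, solve for y':
  (∂F/∂y)·y' = -∂F/∂x
  dy/dx = -(∂F/∂x)/(∂F/∂y) = -(3x^2 - y)/(-x + 12y^2) = (3x^2 - y)/(x - 12y^2)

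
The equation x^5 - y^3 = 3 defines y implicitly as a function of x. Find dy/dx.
Differentiate both sides with respect to x, treating y as y(x). By the chain rule, any term containing y contributes a factor of y' = dy/dx when we differentiate it.

Move every term to one side and write the relation as F(x, y) = 0. Term by term,
  d/dx[x^5] = 5x^4
  d/dx[-y^3] = -3y^2·y'
  d/dx[-3] = 0

The pieces without y' make up ∂F/∂x and the coefficient of y' is ∂F/∂y:
  ∂F/∂x = 5x^4,
  ∂F/∂y = -3y^2.

Since d/dx[F] = ∂F/∂x + (∂F/∂y)·y' = 0, solve for y':
  (∂F/∂y)·y' = -∂F/∂x
  dy/dx = -(∂F/∂x)/(∂F/∂y) = -(5x^4)/(-3y^2) = 5x^4/(3y^2)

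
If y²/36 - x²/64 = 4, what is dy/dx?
Differentiate both sides with respect to x, treating y as y(x). By the chain rule, any term containing y contributes a factor of y' = dy/dx when we differentiate it.

Move every term to one side and write the relation as F(x, y) = 0. Term by term,
  d/dx[-x^2/64] = -x/32
  d/dx[y^2/36] = y·y'/18
  d/dx[-4] = 0

The pieces without y' make up ∂F/∂x and the coefficient of y' is ∂F/∂y:
  ∂F/∂x = -x/32,
  ∂F/∂y = y/18.

Since d/dx[F] = ∂F/∂x + (∂F/∂y)·y' = 0, solve for y':
  (∂F/∂y)·y' = -∂F/∂x
  dy/dx = -(∂F/∂x)/(∂F/∂y) = -(-x/32)/(y/18) = 9x/(16y)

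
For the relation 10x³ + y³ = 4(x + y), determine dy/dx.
Differentiate both sides with respect to x, treating y as y(x). By the chain rule, any term containing y contributes a factor of y' = dy/dx when we differentiate it.

Move every term to one side and write the relation as F(x, y) = 0. Term by term,
  d/dx[10x^3] = 30x^2
  d/dx[-4x] = -4
  d/dx[y^3] = 3y^2·y'
  d/dx[-4y] = -4·y'

The pieces without y' make up ∂F/∂x and the coefficient of y' is ∂F/∂y:
  ∂F/∂x = 30x^2 - 4,
  ∂F/∂y = 3y^2 - 4.

Since d/dx[F] = ∂F/∂x + (∂F/∂y)·y' = 0, solve for y':
  (∂F/∂y)·y' = -∂F/∂x
  dy/dx = -(∂F/∂x)/(∂F/∂y) = -(30x^2 - 4)/(3y^2 - 4) = 2(2 - 15x^2)/(3y^2 - 4)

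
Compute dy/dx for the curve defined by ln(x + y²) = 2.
Differentiate the relation implicitly: treat y = y(x) and apply the chain rule, so every y-derivative picks up a y' = dy/dx factor.

With everything moved to the left-hand side, differentiate term by term:
  d/dx[ln(x + y^2)] = (2y·y' + 1)/(x + y^2)
  d/dx[-2] = 0

Separating the contributions that come from x directly and those that come through y:
  without y':      1/(x + y^2)
  multiplying y':  2y/(x + y^2)

so (1/(x + y^2)) + (2y/(x + y^2))·y' = 0, and therefore
  dy/dx = -(1/(x + y^2))/(2y/(x + y^2)) = -1/(2y)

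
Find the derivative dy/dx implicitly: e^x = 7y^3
Apply d/dx to both sides, remembering that y depends on x. Each occurrence of y therefore brings in a y' = dy/dx via the chain rule.

With F(x, y) equal to the left-hand side minus the right, differentiate F term by term:
  d/dx[-7y^3] = -21y^2·y'
  d/dx[e^(x)] = e^(x)
Adding these up, d/dx[F] = 0 becomes
  (e^(x)) + (-21y^2)·y' = 0,
so isolating y',
  dy/dx = -(e^(x))/(-21y^2) = e^(x)/(21y^2)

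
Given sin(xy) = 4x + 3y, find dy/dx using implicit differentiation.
Differentiate the relation implicitly: treat y = y(x) and apply the chain rule, so every y-derivative picks up a y' = dy/dx factor.

With everything moved to the left-hand side, differentiate term by term:
  d/dx[-4x] = -4
  d/dx[-3y] = -3·y'
  d/dx[sin(xy)] = (x·y' + y)·cos(xy)

Separating the contributions that come from x directly and those that come through y:
  without y':      y·cos(xy) - 4
  multiplying y':  x·cos(xy) - 3

so (y·cos(xy) - 4) + (x·cos(xy) - 3)·y' = 0, and therefore
  dy/dx = -(y·cos(xy) - 4)/(x·cos(xy) - 3) = (-y·cos(xy) + 4)/(x·cos(xy) - 3)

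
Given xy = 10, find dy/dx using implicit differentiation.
Take d/dx of both sides. Since y is implicitly a function of x, the chain rule attaches a y' = dy/dx factor whenever we differentiate through y.

Set F(x, y) = (left side) − (right side), so the curve is F = 0. Differentiating each term of F:
  d/dx[xy] = x·y' + y
  d/dx[-10] = 0

Collecting, the y'-free part is the partial derivative in x and the y' coefficient is the partial derivative in y:
  ∂F/∂x = y
  ∂F/∂y = x

so d/dx[F(x, y(x))] = ∂F/∂x + (∂F/∂y)·y' = 0. Rearranging,
  dy/dx = -(∂F/∂x)/(∂F/∂y) = -(y)/(x) = -y/x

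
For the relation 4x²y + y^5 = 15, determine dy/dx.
Differentiate the relation implicitly: treat y = y(x) and apply the chain rule, so every y-derivative picks up a y' = dy/dx factor.

With everything moved to the left-hand side, differentiate term by term:
  d/dx[4x^2y] = 4x^2·y' + 8xy
  d/dx[y^5] = 5y^4·y'
  d/dx[-15] = 0

Separating the contributions that come from x directly and those that come through y:
  without y':      8xy
  multiplying y':  4x^2 + 5y^4

so (8xy) + (4x^2 + 5y^4)·y' = 0, and therefore
  dy/dx = -(8xy)/(4x^2 + 5y^4) = -8xy/(4x^2 + 5y^4)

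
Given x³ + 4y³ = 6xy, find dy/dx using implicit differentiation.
Apply d/dx to both sides, remembering that y depends on x. Each occurrence of y therefore brings in a y' = dy/dx via the chain rule.

With F(x, y) equal to the left-hand side minus the right, differentiate F term by term:
  d/dx[x^3] = 3x^2
  d/dx[-6xy] = -6x·y' - 6y
  d/dx[4y^3] = 12y^2·y'
Adding these up, d/dx[F] = 0 becomes
  (3x^2 - 6y) + (-6x + 12y^2)·y' = 0,
so isolating y',
  dy/dx = -(3x^2 - 6y)/(-6x + 12y^2) = (x^2/2 - y)/(x - 2y^2)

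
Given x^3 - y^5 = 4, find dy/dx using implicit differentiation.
Apply d/dx to both sides, remembering that y depends on x. Each occurrence of y therefore brings in a y' = dy/dx via the chain rule.

With F(x, y) equal to the left-hand side minus the right, differentiate F term by term:
  d/dx[x^3] = 3x^2
  d/dx[-y^5] = -5y^4·y'
  d/dx[-4] = 0
Adding these up, d/dx[F] = 0 becomes
  (3x^2) + (-5y^4)·y' = 0,
so isolating y',
  dy/dx = -(3x^2)/(-5y^4) = 3x^2/(5y^4)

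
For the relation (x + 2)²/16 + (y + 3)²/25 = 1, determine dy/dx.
Differentiate the relation implicitly: treat y = y(x) and apply the chain rule, so every y-derivative picks up a y' = dy/dx factor.

With everything moved to the left-hand side, differentiate term by term:
  d/dx[(x + 2)^2/16] = x/8 + 1/4
  d/dx[(y + 3)^2/25] = 2·y'(y + 3)/25
  d/dx[-1] = 0

Separating the contributions that come from x directly and those that come through y:
  without y':      x/8 + 1/4
  multiplying y':  2y/25 + 6/25

so (x/8 + 1/4) + (2y/25 + 6/25)·y' = 0, and therefore
  dy/dx = -(x/8 + 1/4)/(2y/25 + 6/25)
        = -((x + 2)/8)/(2(y + 3)/25) = 25(-x - 2)/(16(y + 3))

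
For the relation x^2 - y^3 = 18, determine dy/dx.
Differentiate both sides with respect to x, treating y as y(x). By the chain rule, any term containing y contributes a factor of y' = dy/dx when we differentiate it.

Move every term to one side and write the relation as F(x, y) = 0. Term by term,
  d/dx[x^2] = 2x
  d/dx[-y^3] = -3y^2·y'
  d/dx[-18] = 0

The pieces without y' make up ∂F/∂x and the coefficient of y' is ∂F/∂y:
  ∂F/∂x = 2x,
  ∂F/∂y = -3y^2.

Since d/dx[F] = ∂F/∂x + (∂F/∂y)·y' = 0, solve for y':
  (∂F/∂y)·y' = -∂F/∂x
  dy/dx = -(∂F/∂x)/(∂F/∂y) = -(2x)/(-3y^2) = 2x/(3y^2)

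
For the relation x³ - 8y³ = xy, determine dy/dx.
Differentiate the relation implicitly: treat y = y(x) and apply the chain rule, so every y-derivative picks up a y' = dy/dx factor.

With everything moved to the left-hand side, differentiate term by term:
  d/dx[x^3] = 3x^2
  d/dx[-xy] = -x·y' - y
  d/dx[-8y^3] = -24y^2·y'

Separating the contributions that come from x directly and those that come through y:
  without y':      3x^2 - y
  multiplying y':  -x - 24y^2

so (3x^2 - y) + (-x - 24y^2)·y' = 0, and therefore
  dy/dx = -(3x^2 - y)/(-x - 24y^2) = (3x^2 - y)/(x + 24y^2)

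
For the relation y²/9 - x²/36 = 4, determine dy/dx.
Differentiate the relation implicitly: treat y = y(x) and apply the chain rule, so every y-derivative picks up a y' = dy/dx factor.

With everything moved to the left-hand side, differentiate term by term:
  d/dx[-x^2/36] = -x/18
  d/dx[y^2/9] = 2y·y'/9
  d/dx[-4] = 0

Separating the contributions that come from x directly and those that come through y:
  without y':      -x/18
  multiplying y':  2y/9

so (-x/18) + (2y/9)·y' = 0, and therefore
  dy/dx = -(-x/18)/(2y/9) = x/(4y)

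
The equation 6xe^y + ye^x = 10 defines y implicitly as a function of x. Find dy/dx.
Apply d/dx to both sides, remembering that y depends on x. Each occurrence of y therefore brings in a y' = dy/dx via the chain rule.

With F(x, y) equal to the left-hand side minus the right, differentiate F term by term:
  d/dx[6x·e^(y)] = 6x·y'·e^(y) + 6e^(y)
  d/dx[y·e^(x)] = y·e^(x) + y'·e^(x)
  d/dx[-10] = 0
Adding these up, d/dx[F] = 0 becomes
  (y·e^(x) + 6e^(y)) + (6x·e^(y) + e^(x))·y' = 0,
so isolating y',
  dy/dx = -(y·e^(x) + 6e^(y))/(6x·e^(y) + e^(x)) = (-y·e^(x) - 6e^(y))/(6x·e^(y) + e^(x))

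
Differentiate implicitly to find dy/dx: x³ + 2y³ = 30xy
Apply d/dx to both sides, remembering that y depends on x. Each occurrence of y therefore brings in a y' = dy/dx via the chain rule.

With F(x, y) equal to the left-hand side minus the right, differentiate F term by term:
  d/dx[x^3] = 3x^2
  d/dx[-30xy] = -30x·y' - 30y
  d/dx[2y^3] = 6y^2·y'
Adding these up, d/dx[F] = 0 becomes
  (3x^2 - 30y) + (-30x + 6y^2)·y' = 0,
so isolating y',
  dy/dx = -(3x^2 - 30y)/(-30x + 6y^2) = (x^2 - 10y)/(2(5x - y^2))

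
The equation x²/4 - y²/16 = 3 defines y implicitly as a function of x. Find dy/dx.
Take d/dx of both sides. Since y is implicitly a function of x, the chain rule attaches a y' = dy/dx factor whenever we differentiate through y.

Set F(x, y) = (left side) − (right side), so the curve is F = 0. Differentiating each term of F:
  d/dx[x^2/4] = x/2
  d/dx[-y^2/16] = -y·y'/8
  d/dx[-3] = 0

Collecting, the y'-free part is the partial derivative in x and the y' coefficient is the partial derivative in y:
  ∂F/∂x = x/2
  ∂F/∂y = -y/8

so d/dx[F(x, y(x))] = ∂F/∂x + (∂F/∂y)·y' = 0. Rearranging,
  dy/dx = -(∂F/∂x)/(∂F/∂y) = -(x/2)/(-y/8) = 4x/y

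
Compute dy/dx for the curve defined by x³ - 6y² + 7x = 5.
Take d/dx of both sides. Since y is implicitly a function of x, the chain rule attaches a y' = dy/dx factor whenever we differentiate through y.

Set F(x, y) = (left side) − (right side), so the curve is F = 0. Differentiating each term of F:
  d/dx[x^3] = 3x^2
  d/dx[7x] = 7
  d/dx[-6y^2] = -12y·y'
  d/dx[-5] = 0

Collecting, the y'-free part is the partial derivative in x and the y' coefficient is the partial derivative in y:
  ∂F/∂x = 3x^2 + 7
  ∂F/∂y = -12y

so d/dx[F(x, y(x))] = ∂F/∂x + (∂F/∂y)·y' = 0. Rearranging,
  dy/dx = -(∂F/∂x)/(∂F/∂y) = -(3x^2 + 7)/(-12y) = (3x^2 + 7)/(12y)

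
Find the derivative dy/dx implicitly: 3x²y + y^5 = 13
Take d/dx of both sides. Since y is implicitly a function of x, the chain rule attaches a y' = dy/dx factor whenever we differentiate through y.

Set F(x, y) = (left side) − (right side), so the curve is F = 0. Differentiating each term of F:
  d/dx[3x^2y] = 3x^2·y' + 6xy
  d/dx[y^5] = 5y^4·y'
  d/dx[-13] = 0

Collecting, the y'-free part is the partial derivative in x and the y' coefficient is the partial derivative in y:
  ∂F/∂x = 6xy
  ∂F/∂y = 3x^2 + 5y^4

so d/dx[F(x, y(x))] = ∂F/∂x + (∂F/∂y)·y' = 0. Rearranging,
  dy/dx = -(∂F/∂x)/(∂F/∂y) = -(6xy)/(3x^2 + 5y^4) = -6xy/(3x^2 + 5y^4)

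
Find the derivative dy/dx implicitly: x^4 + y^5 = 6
Take d/dx of both sides. Since y is implicitly a function of x, the chain rule attaches a y' = dy/dx factor whenever we differentiate through y.

Set F(x, y) = (left side) − (right side), so the curve is F = 0. Differentiating each term of F:
  d/dx[x^4] = 4x^3
  d/dx[y^5] = 5y^4·y'
  d/dx[-6] = 0

Collecting, the y'-free part is the partial derivative in x and the y' coefficient is the partial derivative in y:
  ∂F/∂x = 4x^3
  ∂F/∂y = 5y^4

so d/dx[F(x, y(x))] = ∂F/∂x + (∂F/∂y)·y' = 0. Rearranging,
  dy/dx = -(∂F/∂x)/(∂F/∂y) = -(4x^3)/(5y^4) = -4x^3/(5y^4)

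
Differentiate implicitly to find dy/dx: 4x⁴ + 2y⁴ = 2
Differentiate the relation implicitly: treat y = y(x) and apply the chain rule, so every y-derivative picks up a y' = dy/dx factor.

With everything moved to the left-hand side, differentiate term by term:
  d/dx[4x^4] = 16x^3
  d/dx[2y^4] = 8y^3·y'
  d/dx[-2] = 0

Separating the contributions that come from x directly and those that come through y:
  without y':      16x^3
  multiplying y':  8y^3

so (16x^3) + (8y^3)·y' = 0, and therefore
  dy/dx = -(16x^3)/(8y^3) = -2x^3/y^3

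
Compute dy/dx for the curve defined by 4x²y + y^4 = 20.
Apply d/dx to both sides, remembering that y depends on x. Each occurrence of y therefore brings in a y' = dy/dx via the chain rule.

With F(x, y) equal to the left-hand side minus the right, differentiate F term by term:
  d/dx[4x^2y] = 4x^2·y' + 8xy
  d/dx[y^4] = 4y^3·y'
  d/dx[-20] = 0
Adding these up, d/dx[F] = 0 becomes
  (8xy) + (4x^2 + 4y^3)·y' = 0,
so isolating y',
  dy/dx = -(8xy)/(4x^2 + 4y^3) = -2xy/(x^2 + y^3)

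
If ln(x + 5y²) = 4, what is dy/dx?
Differentiate the relation implicitly: treat y = y(x) and apply the chain rule, so every y-derivative picks up a y' = dy/dx factor.

With everything moved to the left-hand side, differentiate term by term:
  d/dx[ln(x + 5y^2)] = (10y·y' + 1)/(x + 5y^2)
  d/dx[-4] = 0

Separating the contributions that come from x directly and those that come through y:
  without y':      1/(x + 5y^2)
  multiplying y':  10y/(x + 5y^2)

so (1/(x + 5y^2)) + (10y/(x + 5y^2))·y' = 0, and therefore
  dy/dx = -(1/(x + 5y^2))/(10y/(x + 5y^2)) = -1/(10y)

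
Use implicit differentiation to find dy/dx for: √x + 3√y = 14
Apply d/dx to both sides, remembering that y depends on x. Each occurrence of y therefore brings in a y' = dy/dx via the chain rule.

With F(x, y) equal to the left-hand side minus the right, differentiate F term by term:
  d/dx[√(x)] = 1/(2√(x))
  d/dx[3√(y)] = 3·y'/(2√(y))
  d/dx[-14] = 0
Adding these up, d/dx[F] = 0 becomes
  (1/(2√(x))) + (3/(2√(y)))·y' = 0,
so isolating y',
  dy/dx = -(1/(2√(x)))/(3/(2√(y))) = -√(y)/(3√(x))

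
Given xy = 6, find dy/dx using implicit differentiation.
Differentiate the relation implicitly: treat y = y(x) and apply the chain rule, so every y-derivative picks up a y' = dy/dx factor.

With everything moved to the left-hand side, differentiate term by term:
  d/dx[xy] = x·y' + y
  d/dx[-6] = 0

Separating the contributions that come from x directly and those that come through y:
  without y':      y
  multiplying y':  x

so (y) + (x)·y' = 0, and therefore
  dy/dx = -(y)/(x) = -y/x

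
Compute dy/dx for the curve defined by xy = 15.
Take d/dx of both sides. Since y is implicitly a function of x, the chain rule attaches a y' = dy/dx factor whenever we differentiate through y.

Set F(x, y) = (left side) − (right side), so the curve is F = 0. Differentiating each term of F:
  d/dx[xy] = x·y' + y
  d/dx[-15] = 0

Collecting, the y'-free part is the partial derivative in x and the y' coefficient is the partial derivative in y:
  ∂F/∂x = y
  ∂F/∂y = x

so d/dx[F(x, y(x))] = ∂F/∂x + (∂F/∂y)·y' = 0. Rearranging,
  dy/dx = -(∂F/∂x)/(∂F/∂y) = -(y)/(x) = -y/x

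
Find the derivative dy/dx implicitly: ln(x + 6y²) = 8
Apply d/dx to both sides, remembering that y depends on x. Each occurrence of y therefore brings in a y' = dy/dx via the chain rule.

With F(x, y) equal to the left-hand side minus the right, differentiate F term by term:
  d/dx[ln(x + 6y^2)] = (12y·y' + 1)/(x + 6y^2)
  d/dx[-8] = 0
Adding these up, d/dx[F] = 0 becomes
  (1/(x + 6y^2)) + (12y/(x + 6y^2))·y' = 0,
so isolating y',
  dy/dx = -(1/(x + 6y^2))/(12y/(x + 6y^2)) = -1/(12y)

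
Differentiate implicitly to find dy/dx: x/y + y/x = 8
Differentiate the relation implicitly: treat y = y(x) and apply the chain rule, so every y-derivative picks up a y' = dy/dx factor.

With everything moved to the left-hand side, differentiate term by term:
  d/dx[x/y] = -x·y'/y^2 + 1/y
  d/dx[y/x] = y'/x - y/x^2
  d/dx[-8] = 0

Separating the contributions that come from x directly and those that come through y:
  without y':      1/y - y/x^2
  multiplying y':  -x/y^2 + 1/x

so (1/y - y/x^2) + (-x/y^2 + 1/x)·y' = 0, and therefore
  dy/dx = -(1/y - y/x^2)/(-x/y^2 + 1/x)
        = -((x - y)(x + y)/(x^2y))/(-(x - y)(x + y)/(xy^2)) = y/x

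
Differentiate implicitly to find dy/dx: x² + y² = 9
Take d/dx of both sides. Since y is implicitly a function of x, the chain rule attaches a y' = dy/dx factor whenever we differentiate through y.

Set F(x, y) = (left side) − (right side), so the curve is F = 0. Differentiating each term of F:
  d/dx[x^2] = 2x
  d/dx[y^2] = 2y·y'
  d/dx[-9] = 0

Collecting, the y'-free part is the partial derivative in x and the y' coefficient is the partial derivative in y:
  ∂F/∂x = 2x
  ∂F/∂y = 2y

so d/dx[F(x, y(x))] = ∂F/∂x + (∂F/∂y)·y' = 0. Rearranging,
  dy/dx = -(∂F/∂x)/(∂F/∂y) = -(2x)/(2y) = -x/y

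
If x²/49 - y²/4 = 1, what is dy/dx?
Apply d/dx to both sides, remembering that y depends on x. Each occurrence of y therefore brings in a y' = dy/dx via the chain rule.

With F(x, y) equal to the left-hand side minus the right, differentiate F term by term:
  d/dx[x^2/49] = 2x/49
  d/dx[-y^2/4] = -y·y'/2
  d/dx[-1] = 0
Adding these up, d/dx[F] = 0 becomes
  (2x/49) + (-y/2)·y' = 0,
so isolating y',
  dy/dx = -(2x/49)/(-y/2) = 4x/(49y)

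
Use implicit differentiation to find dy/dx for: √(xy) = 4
Apply d/dx to both sides, remembering that y depends on x. Each occurrence of y therefore brings in a y' = dy/dx via the chain rule.

With F(x, y) equal to the left-hand side minus the right, differentiate F term by term:
  d/dx[√(xy)] = √(xy)(x·y'/2 + y/2)/(xy)
  d/dx[-4] = 0
Adding these up, d/dx[F] = 0 becomes
  (√(xy)/(2x)) + (√(xy)/(2y))·y' = 0,
so isolating y',
  dy/dx = -(√(xy)/(2x))/(√(xy)/(2y)) = -y/x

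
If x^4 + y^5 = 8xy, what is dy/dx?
Differentiate both sides with respect to x, treating y as y(x). By the chain rule, any term containing y contributes a factor of y' = dy/dx when we differentiate it.

Move every term to one side and write the relation as F(x, y) = 0. Term by term,
  d/dx[x^4] = 4x^3
  d/dx[-8xy] = -8x·y' - 8y
  d/dx[y^5] = 5y^4·y'

The pieces without y' make up ∂F/∂x and the coefficient of y' is ∂F/∂y:
  ∂F/∂x = 4x^3 - 8y,
  ∂F/∂y = -8x + 5y^4.

Since d/dx[F] = ∂F/∂x + (∂F/∂y)·y' = 0, solve for y':
  (∂F/∂y)·y' = -∂F/∂x
  dy/dx = -(∂F/∂x)/(∂F/∂y) = -(4x^3 - 8y)/(-8x + 5y^4) = 4(x^3 - 2y)/(8x - 5y^4)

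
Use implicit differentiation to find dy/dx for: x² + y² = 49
Differentiate the relation implicitly: treat y = y(x) and apply the chain rule, so every y-derivative picks up a y' = dy/dx factor.

With everything moved to the left-hand side, differentiate term by term:
  d/dx[x^2] = 2x
  d/dx[y^2] = 2y·y'
  d/dx[-49] = 0

Separating the contributions that come from x directly and those that come through y:
  without y':      2x
  multiplying y':  2y

so (2x) + (2y)·y' = 0, and therefore
  dy/dx = -(2x)/(2y) = -x/y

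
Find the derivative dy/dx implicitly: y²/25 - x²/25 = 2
Take d/dx of both sides. Since y is implicitly a function of x, the chain rule attaches a y' = dy/dx factor whenever we differentiate through y.

Set F(x, y) = (left side) − (right side), so the curve is F = 0. Differentiating each term of F:
  d/dx[-x^2/25] = -2x/25
  d/dx[y^2/25] = 2y·y'/25
  d/dx[-2] = 0

Collecting, the y'-free part is the partial derivative in x and the y' coefficient is the partial derivative in y:
  ∂F/∂x = -2x/25
  ∂F/∂y = 2y/25

so d/dx[F(x, y(x))] = ∂F/∂x + (∂F/∂y)·y' = 0. Rearranging,
  dy/dx = -(∂F/∂x)/(∂F/∂y) = -(-2x/25)/(2y/25) = x/y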